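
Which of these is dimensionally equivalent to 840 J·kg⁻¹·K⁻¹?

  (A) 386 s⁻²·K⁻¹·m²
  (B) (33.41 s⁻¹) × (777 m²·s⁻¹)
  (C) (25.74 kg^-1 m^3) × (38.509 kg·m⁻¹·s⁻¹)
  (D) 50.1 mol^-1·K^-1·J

Reference: J·kg⁻¹·K⁻¹ = N·m·kg⁻¹·K⁻¹ = m²·s⁻²·K⁻¹.
Each option:
  (A) m²·s⁻²·K⁻¹  ← same
  (B) [s⁻¹] · [m²·s⁻¹] = m²·s⁻²
  (C) [kg⁻¹·m³] · [kg·m⁻¹·s⁻¹] = m²·s⁻¹
  (D) J·mol⁻¹·K⁻¹ = N·m·mol⁻¹·K⁻¹ = kg·m²·s⁻²·K⁻¹·mol⁻¹
Only (A) matches m²·s⁻²·K⁻¹.

(A)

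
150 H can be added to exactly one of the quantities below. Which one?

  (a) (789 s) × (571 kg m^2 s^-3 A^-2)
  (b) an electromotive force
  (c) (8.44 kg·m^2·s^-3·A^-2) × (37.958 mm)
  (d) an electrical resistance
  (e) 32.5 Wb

Reference: H = V·s·A⁻¹ = kg·m²·s⁻²·A⁻².
Each option:
  (a) [s] · [kg·m²·s⁻³·A⁻²] = kg·m²·s⁻²·A⁻²  ← same
  (b) [electromotive force] = kg·m²·s⁻³·A⁻¹
  (c) [kg·m²·s⁻³·A⁻²] · [m] = kg·m³·s⁻³·A⁻²
  (d) [electrical resistance] = kg·m²·s⁻³·A⁻²
  (e) Wb = V·s = kg·m²·s⁻²·A⁻¹
Only (a) matches kg·m²·s⁻²·A⁻².

(a)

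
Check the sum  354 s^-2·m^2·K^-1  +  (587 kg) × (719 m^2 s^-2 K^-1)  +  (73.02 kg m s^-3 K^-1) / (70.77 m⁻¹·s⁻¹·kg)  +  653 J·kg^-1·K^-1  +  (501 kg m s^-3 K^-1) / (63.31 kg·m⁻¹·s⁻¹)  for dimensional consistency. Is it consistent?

No

Reduce each to base SI dimensions:
  354 s^-2·m^2·K^-1:  m²·s⁻²·K⁻¹
  (587 kg) × (719 m^2 s^-2 K^-1):  [kg] · [m²·s⁻²·K⁻¹] = kg·m²·s⁻²·K⁻¹
  (73.02 kg m s^-3 K^-1) / (70.77 m⁻¹·s⁻¹·kg):  [kg·m·s⁻³·K⁻¹] / [kg·m⁻¹·s⁻¹] = m²·s⁻²·K⁻¹
  653 J·kg^-1·K^-1:  J·kg⁻¹·K⁻¹ = N·m·kg⁻¹·K⁻¹ = m²·s⁻²·K⁻¹
  (501 kg m s^-3 K^-1) / (63.31 kg·m⁻¹·s⁻¹):  [kg·m·s⁻³·K⁻¹] / [kg·m⁻¹·s⁻¹] = m²·s⁻²·K⁻¹
The terms do not share a single dimension (kg·m²·s⁻²·K⁻¹ vs m²·s⁻²·K⁻¹).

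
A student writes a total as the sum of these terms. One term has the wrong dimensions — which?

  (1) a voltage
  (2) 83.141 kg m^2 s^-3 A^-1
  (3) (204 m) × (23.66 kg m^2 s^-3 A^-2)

(3)

In SI base units:
  (1) [voltage] = kg·m²·s⁻³·A⁻¹
  (2) kg·m²·s⁻³·A⁻¹
  (3) [m] · [kg·m²·s⁻³·A⁻²] = kg·m³·s⁻³·A⁻²
All reduce to kg·m²·s⁻³·A⁻¹ except (3), which is kg·m³·s⁻³·A⁻².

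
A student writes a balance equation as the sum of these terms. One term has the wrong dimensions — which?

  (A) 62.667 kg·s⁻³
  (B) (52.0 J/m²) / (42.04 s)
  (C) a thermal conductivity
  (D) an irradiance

(C)

Reduce each to base SI dimensions:
  (A) kg·s⁻³
  (B) [kg·s⁻²] / [s] = kg·s⁻³
  (C) [thermal conductivity] = kg·m·s⁻³·K⁻¹
  (D) [irradiance] = kg·s⁻³
All reduce to kg·s⁻³ except (C), which is kg·m·s⁻³·K⁻¹.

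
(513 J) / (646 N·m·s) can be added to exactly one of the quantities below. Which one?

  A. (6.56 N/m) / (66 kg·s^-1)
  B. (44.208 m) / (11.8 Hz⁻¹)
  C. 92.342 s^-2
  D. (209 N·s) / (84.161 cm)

Reference: [kg·m²·s⁻²] / [kg·m²·s⁻¹] = s⁻¹.
Each option:
  A. [kg·s⁻²] / [kg·s⁻¹] = s⁻¹  ← same
  B. [m] / [s] = m·s⁻¹
  C. s⁻²
  D. [kg·m·s⁻¹] / [m] = kg·s⁻¹
Only A. matches s⁻¹.

A.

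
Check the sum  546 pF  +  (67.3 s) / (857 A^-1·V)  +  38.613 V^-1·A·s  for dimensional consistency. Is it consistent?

Yes

Expand each in SI base units:
  546 pF:  F = C·V⁻¹ = kg⁻¹·m⁻²·s⁴·A²
  (67.3 s) / (857 A^-1·V):  [s] / [kg·m²·s⁻³·A⁻²] = kg⁻¹·m⁻²·s⁴·A²
  38.613 V^-1·A·s:  A·s·V⁻¹ = A·s·(J·C⁻¹)⁻¹ = kg⁻¹·m⁻²·s⁴·A²
Every term reduces to kg⁻¹·m⁻²·s⁴·A².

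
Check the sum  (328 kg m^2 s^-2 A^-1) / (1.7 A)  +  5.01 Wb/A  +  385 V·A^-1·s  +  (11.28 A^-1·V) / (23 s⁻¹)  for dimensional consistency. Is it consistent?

Yes

Expand each in SI base units:
  (328 kg m^2 s^-2 A^-1) / (1.7 A):  [kg·m²·s⁻²·A⁻¹] / [A] = kg·m²·s⁻²·A⁻²
  5.01 Wb/A:  Wb·A⁻¹ = V·s·A⁻¹ = kg·m²·s⁻²·A⁻²
  385 V·A^-1·s:  V·s·A⁻¹ = J·C⁻¹·s·A⁻¹ = kg·m²·s⁻²·A⁻²
  (11.28 A^-1·V) / (23 s⁻¹):  [kg·m²·s⁻³·A⁻²] / [s⁻¹] = kg·m²·s⁻²·A⁻²
Every term reduces to kg·m²·s⁻²·A⁻².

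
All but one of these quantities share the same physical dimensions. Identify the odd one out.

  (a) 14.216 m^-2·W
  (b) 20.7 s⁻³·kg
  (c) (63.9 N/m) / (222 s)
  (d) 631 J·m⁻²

(d)

Dimensions:
  (a) W·m⁻² = J·s⁻¹·m⁻² = kg·s⁻³
  (b) kg·s⁻³
  (c) [kg·s⁻²] / [s] = kg·s⁻³
  (d) J·m⁻² = N·m·m⁻² = kg·s⁻²
All reduce to kg·s⁻³ except (d), which is kg·s⁻².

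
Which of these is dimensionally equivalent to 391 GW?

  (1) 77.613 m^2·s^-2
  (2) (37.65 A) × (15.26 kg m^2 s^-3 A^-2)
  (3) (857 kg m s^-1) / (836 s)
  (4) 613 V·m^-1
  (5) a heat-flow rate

Reference: W = J·s⁻¹ = kg·m²·s⁻³.
Each option:
  (1) m²·s⁻²
  (2) [A] · [kg·m²·s⁻³·A⁻²] = kg·m²·s⁻³·A⁻¹
  (3) [kg·m·s⁻¹] / [s] = kg·m·s⁻²
  (4) V·m⁻¹ = J·C⁻¹·m⁻¹ = kg·m·s⁻³·A⁻¹
  (5) [heat-flow rate] = kg·m²·s⁻³  ← same
Only (5) matches kg·m²·s⁻³.

(5)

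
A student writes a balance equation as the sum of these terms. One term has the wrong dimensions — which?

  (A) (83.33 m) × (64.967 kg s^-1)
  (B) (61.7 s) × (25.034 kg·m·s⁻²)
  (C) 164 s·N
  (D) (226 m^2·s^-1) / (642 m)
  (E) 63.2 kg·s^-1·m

In SI base units:
  (A) [m] · [kg·s⁻¹] = kg·m·s⁻¹
  (B) [s] · [kg·m·s⁻²] = kg·m·s⁻¹
  (C) N·s = kg·m·s⁻²·s = kg·m·s⁻¹
  (D) [m²·s⁻¹] / [m] = m·s⁻¹
  (E) kg·m·s⁻¹
All reduce to kg·m·s⁻¹ except (D), which is m·s⁻¹.

(D)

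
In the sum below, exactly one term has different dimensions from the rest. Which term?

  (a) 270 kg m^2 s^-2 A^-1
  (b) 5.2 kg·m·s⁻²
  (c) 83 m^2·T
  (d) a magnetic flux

Work out the base dimensions of each:
  (a) kg·m²·s⁻²·A⁻¹
  (b) kg·m·s⁻²
  (c) T·m² = Wb·m⁻²·m² = kg·m²·s⁻²·A⁻¹
  (d) [magnetic flux] = kg·m²·s⁻²·A⁻¹
All reduce to kg·m²·s⁻²·A⁻¹ except (b), which is kg·m·s⁻².

(b)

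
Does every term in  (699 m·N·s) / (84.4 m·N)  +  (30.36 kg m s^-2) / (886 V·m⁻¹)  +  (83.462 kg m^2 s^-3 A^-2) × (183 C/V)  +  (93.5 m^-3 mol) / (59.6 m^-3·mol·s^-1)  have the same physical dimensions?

Reduce each to base SI dimensions:
  (699 m·N·s) / (84.4 m·N):  [kg·m²·s⁻¹] / [kg·m²·s⁻²] = s
  (30.36 kg m s^-2) / (886 V·m⁻¹):  [kg·m·s⁻²] / [kg·m·s⁻³·A⁻¹] = s·A
  (83.462 kg m^2 s^-3 A^-2) × (183 C/V):  [kg·m²·s⁻³·A⁻²] · [kg⁻¹·m⁻²·s⁴·A²] = s
  (93.5 m^-3 mol) / (59.6 m^-3·mol·s^-1):  [m⁻³·mol] / [m⁻³·s⁻¹·mol] = s
The terms do not share a single dimension (s vs s·A).

No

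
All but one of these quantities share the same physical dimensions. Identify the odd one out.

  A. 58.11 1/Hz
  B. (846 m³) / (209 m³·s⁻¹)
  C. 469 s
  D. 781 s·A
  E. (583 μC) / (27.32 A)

Expand each in SI base units:
  A. Hz⁻¹ = (s⁻¹)⁻¹ = s
  B. [m³] / [m³·s⁻¹] = s
  C. s
  D. A·s = s·A
  E. [s·A] / [A] = s
All reduce to s except D., which is s·A.

D.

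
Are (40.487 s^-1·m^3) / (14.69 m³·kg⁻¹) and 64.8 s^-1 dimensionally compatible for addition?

In SI base units:
  (40.487 s^-1·m^3) / (14.69 m³·kg⁻¹):  [m³·s⁻¹] / [kg⁻¹·m³] = kg·s⁻¹
  64.8 s^-1:  s⁻¹
kg·s⁻¹ ≠ s⁻¹, so they cannot be added.

No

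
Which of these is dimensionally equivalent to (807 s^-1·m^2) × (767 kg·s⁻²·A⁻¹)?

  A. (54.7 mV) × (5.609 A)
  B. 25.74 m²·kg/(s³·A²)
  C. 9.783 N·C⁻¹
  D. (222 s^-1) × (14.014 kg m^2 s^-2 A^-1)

D.

Reference: [m²·s⁻¹] · [kg·s⁻²·A⁻¹] = kg·m²·s⁻³·A⁻¹.
Each option:
  A. [kg·m²·s⁻³·A⁻¹] · [A] = kg·m²·s⁻³
  B. kg·m²·s⁻³·A⁻²
  C. N·C⁻¹ = kg·m·s⁻²·(s·A)⁻¹ = kg·m·s⁻³·A⁻¹
  D. [s⁻¹] · [kg·m²·s⁻²·A⁻¹] = kg·m²·s⁻³·A⁻¹  ← same
Only D. matches kg·m²·s⁻³·A⁻¹.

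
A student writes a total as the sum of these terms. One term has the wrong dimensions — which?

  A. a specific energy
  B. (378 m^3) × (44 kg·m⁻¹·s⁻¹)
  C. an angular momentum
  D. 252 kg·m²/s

A.

Dimensions:
  A. [specific energy] = m²·s⁻²
  B. [m³] · [kg·m⁻¹·s⁻¹] = kg·m²·s⁻¹
  C. [angular momentum] = kg·m²·s⁻¹
  D. kg·m²·s⁻¹
All reduce to kg·m²·s⁻¹ except A., which is m²·s⁻².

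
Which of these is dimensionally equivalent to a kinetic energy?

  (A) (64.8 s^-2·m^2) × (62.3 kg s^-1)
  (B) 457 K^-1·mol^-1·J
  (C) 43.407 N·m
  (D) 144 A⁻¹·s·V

(C)

Reference: [kinetic energy] = kg·m²·s⁻².
Each option:
  (A) [m²·s⁻²] · [kg·s⁻¹] = kg·m²·s⁻³
  (B) J·mol⁻¹·K⁻¹ = N·m·mol⁻¹·K⁻¹ = kg·m²·s⁻²·K⁻¹·mol⁻¹
  (C) N·m = kg·m·s⁻²·m = kg·m²·s⁻²  ← same
  (D) V·s·A⁻¹ = J·C⁻¹·s·A⁻¹ = kg·m²·s⁻²·A⁻²
Only (C) matches kg·m²·s⁻².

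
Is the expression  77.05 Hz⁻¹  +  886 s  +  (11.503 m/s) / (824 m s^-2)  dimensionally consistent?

Reduce each to base SI dimensions:
  77.05 Hz⁻¹:  Hz⁻¹ = (s⁻¹)⁻¹ = s
  886 s:  s
  (11.503 m/s) / (824 m s^-2):  [m·s⁻¹] / [m·s⁻²] = s
Every term reduces to s.

Yes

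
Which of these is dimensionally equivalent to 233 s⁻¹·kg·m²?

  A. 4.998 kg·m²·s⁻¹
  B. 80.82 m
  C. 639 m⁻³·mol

A.

Reference: kg·m²·s⁻¹.
Each option:
  A. kg·m²·s⁻¹  ← same
  B. m
  C. m⁻³·mol
Only A. matches kg·m²·s⁻¹.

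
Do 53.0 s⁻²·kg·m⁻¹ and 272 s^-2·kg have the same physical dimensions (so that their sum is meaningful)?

No

Dimensions:
  53.0 s⁻²·kg·m⁻¹:  kg·m⁻¹·s⁻²
  272 s^-2·kg:  kg·s⁻²
kg·m⁻¹·s⁻² ≠ kg·s⁻², so they cannot be added.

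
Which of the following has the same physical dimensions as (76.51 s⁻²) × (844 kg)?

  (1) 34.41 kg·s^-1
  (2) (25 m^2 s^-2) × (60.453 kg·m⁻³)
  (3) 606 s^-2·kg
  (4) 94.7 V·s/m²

Reference: [s⁻²] · [kg] = kg·s⁻².
Each option:
  (1) kg·s⁻¹
  (2) [m²·s⁻²] · [kg·m⁻³] = kg·m⁻¹·s⁻²
  (3) kg·s⁻²  ← same
  (4) V·s·m⁻² = J·C⁻¹·s·m⁻² = kg·s⁻²·A⁻¹
Only (3) matches kg·s⁻².

(3)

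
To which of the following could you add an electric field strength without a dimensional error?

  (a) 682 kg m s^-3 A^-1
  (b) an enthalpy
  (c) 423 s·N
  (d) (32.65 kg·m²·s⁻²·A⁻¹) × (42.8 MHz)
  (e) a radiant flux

Reference: [electric field strength] = kg·m·s⁻³·A⁻¹.
Each option:
  (a) kg·m·s⁻³·A⁻¹  ← same
  (b) [enthalpy] = kg·m²·s⁻²
  (c) N·s = kg·m·s⁻²·s = kg·m·s⁻¹
  (d) [kg·m²·s⁻²·A⁻¹] · [s⁻¹] = kg·m²·s⁻³·A⁻¹
  (e) [radiant flux] = kg·m²·s⁻³
Only (a) matches kg·m·s⁻³·A⁻¹.

(a)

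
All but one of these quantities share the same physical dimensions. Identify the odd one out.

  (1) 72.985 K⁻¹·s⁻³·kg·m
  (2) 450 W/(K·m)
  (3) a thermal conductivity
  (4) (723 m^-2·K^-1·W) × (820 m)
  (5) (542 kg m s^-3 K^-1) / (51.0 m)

Reduce each to base SI dimensions:
  (1) kg·m·s⁻³·K⁻¹
  (2) W·m⁻¹·K⁻¹ = J·s⁻¹·m⁻¹·K⁻¹ = kg·m·s⁻³·K⁻¹
  (3) [thermal conductivity] = kg·m·s⁻³·K⁻¹
  (4) [kg·s⁻³·K⁻¹] · [m] = kg·m·s⁻³·K⁻¹
  (5) [kg·m·s⁻³·K⁻¹] / [m] = kg·s⁻³·K⁻¹
All reduce to kg·m·s⁻³·K⁻¹ except (5), which is kg·s⁻³·K⁻¹.

(5)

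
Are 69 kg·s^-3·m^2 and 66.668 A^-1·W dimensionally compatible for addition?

No

In SI base units:
  69 kg·s^-3·m^2:  kg·m²·s⁻³
  66.668 A^-1·W:  W·A⁻¹ = J·s⁻¹·A⁻¹ = kg·m²·s⁻³·A⁻¹
kg·m²·s⁻³ ≠ kg·m²·s⁻³·A⁻¹, so they cannot be added.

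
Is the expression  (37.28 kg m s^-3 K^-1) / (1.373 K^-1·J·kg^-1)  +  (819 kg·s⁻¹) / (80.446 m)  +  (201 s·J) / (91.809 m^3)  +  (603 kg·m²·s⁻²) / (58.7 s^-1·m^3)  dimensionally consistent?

Reduce each to base SI dimensions:
  (37.28 kg m s^-3 K^-1) / (1.373 K^-1·J·kg^-1):  [kg·m·s⁻³·K⁻¹] / [m²·s⁻²·K⁻¹] = kg·m⁻¹·s⁻¹
  (819 kg·s⁻¹) / (80.446 m):  [kg·s⁻¹] / [m] = kg·m⁻¹·s⁻¹
  (201 s·J) / (91.809 m^3):  [kg·m²·s⁻¹] / [m³] = kg·m⁻¹·s⁻¹
  (603 kg·m²·s⁻²) / (58.7 s^-1·m^3):  [kg·m²·s⁻²] / [m³·s⁻¹] = kg·m⁻¹·s⁻¹
Every term reduces to kg·m⁻¹·s⁻¹.

Yes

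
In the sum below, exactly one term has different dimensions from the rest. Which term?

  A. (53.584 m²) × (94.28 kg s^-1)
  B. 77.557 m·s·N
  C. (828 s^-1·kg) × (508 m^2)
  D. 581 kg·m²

Expand each in SI base units:
  A. [m²] · [kg·s⁻¹] = kg·m²·s⁻¹
  B. N·m·s = kg·m·s⁻²·m·s = kg·m²·s⁻¹
  C. [kg·s⁻¹] · [m²] = kg·m²·s⁻¹
  D. kg·m²
All reduce to kg·m²·s⁻¹ except D., which is kg·m².

D.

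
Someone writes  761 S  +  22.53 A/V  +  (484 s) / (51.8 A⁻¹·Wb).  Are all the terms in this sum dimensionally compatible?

Yes

Work out the base dimensions of each:
  761 S:  S = Ω⁻¹ = kg⁻¹·m⁻²·s³·A²
  22.53 A/V:  A·V⁻¹ = A·(J·C⁻¹)⁻¹ = kg⁻¹·m⁻²·s³·A²
  (484 s) / (51.8 A⁻¹·Wb):  [s] / [kg·m²·s⁻²·A⁻²] = kg⁻¹·m⁻²·s³·A²
Every term reduces to kg⁻¹·m⁻²·s³·A².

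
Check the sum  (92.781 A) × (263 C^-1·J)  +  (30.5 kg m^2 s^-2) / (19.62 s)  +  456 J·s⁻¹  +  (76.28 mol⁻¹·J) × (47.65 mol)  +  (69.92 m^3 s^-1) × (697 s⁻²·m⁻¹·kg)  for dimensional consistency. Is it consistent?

No

In SI base units:
  (92.781 A) × (263 C^-1·J):  [A] · [kg·m²·s⁻³·A⁻¹] = kg·m²·s⁻³
  (30.5 kg m^2 s^-2) / (19.62 s):  [kg·m²·s⁻²] / [s] = kg·m²·s⁻³
  456 J·s⁻¹:  J·s⁻¹ = N·m·s⁻¹ = kg·m²·s⁻³
  (76.28 mol⁻¹·J) × (47.65 mol):  [kg·m²·s⁻²·mol⁻¹] · [mol] = kg·m²·s⁻²
  (69.92 m^3 s^-1) × (697 s⁻²·m⁻¹·kg):  [m³·s⁻¹] · [kg·m⁻¹·s⁻²] = kg·m²·s⁻³
The terms do not share a single dimension (kg·m²·s⁻² vs kg·m²·s⁻³).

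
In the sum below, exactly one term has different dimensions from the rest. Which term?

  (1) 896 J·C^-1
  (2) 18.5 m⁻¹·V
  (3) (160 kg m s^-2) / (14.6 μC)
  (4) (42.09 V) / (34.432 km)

Work out the base dimensions of each:
  (1) J·C⁻¹ = N·m·(s·A)⁻¹ = kg·m²·s⁻³·A⁻¹
  (2) V·m⁻¹ = J·C⁻¹·m⁻¹ = kg·m·s⁻³·A⁻¹
  (3) [kg·m·s⁻²] / [s·A] = kg·m·s⁻³·A⁻¹
  (4) [kg·m²·s⁻³·A⁻¹] / [m] = kg·m·s⁻³·A⁻¹
All reduce to kg·m·s⁻³·A⁻¹ except (1), which is kg·m²·s⁻³·A⁻¹.

(1)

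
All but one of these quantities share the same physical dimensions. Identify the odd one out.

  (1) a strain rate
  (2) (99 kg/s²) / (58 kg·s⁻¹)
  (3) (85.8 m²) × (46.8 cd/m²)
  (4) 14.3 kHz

In SI base units:
  (1) [strain rate] = s⁻¹
  (2) [kg·s⁻²] / [kg·s⁻¹] = s⁻¹
  (3) [m²] · [m⁻²·cd] = cd
  (4) Hz = s⁻¹
All reduce to s⁻¹ except (3), which is cd.

(3)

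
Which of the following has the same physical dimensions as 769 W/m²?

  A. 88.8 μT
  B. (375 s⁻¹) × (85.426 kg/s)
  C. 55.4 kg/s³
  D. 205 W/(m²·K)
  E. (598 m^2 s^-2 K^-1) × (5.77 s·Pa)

Reference: W·m⁻² = J·s⁻¹·m⁻² = kg·s⁻³.
Each option:
  A. T = Wb·m⁻² = kg·s⁻²·A⁻¹
  B. [s⁻¹] · [kg·s⁻¹] = kg·s⁻²
  C. kg·s⁻³  ← same
  D. W·m⁻²·K⁻¹ = J·s⁻¹·m⁻²·K⁻¹ = kg·s⁻³·K⁻¹
  E. [m²·s⁻²·K⁻¹] · [kg·m⁻¹·s⁻¹] = kg·m·s⁻³·K⁻¹
Only C. matches kg·s⁻³.

C.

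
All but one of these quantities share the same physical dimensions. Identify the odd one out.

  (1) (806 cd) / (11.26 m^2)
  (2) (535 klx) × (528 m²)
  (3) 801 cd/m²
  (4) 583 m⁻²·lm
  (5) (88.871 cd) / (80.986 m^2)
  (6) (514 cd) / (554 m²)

Reduce each to base SI dimensions:
  (1) [cd] / [m²] = m⁻²·cd
  (2) [m⁻²·cd] · [m²] = cd
  (3) cd·m⁻² = m⁻²·cd
  (4) lm·m⁻² = cd·m⁻² = m⁻²·cd
  (5) [cd] / [m²] = m⁻²·cd
  (6) [cd] / [m²] = m⁻²·cd
All reduce to m⁻²·cd except (2), which is cd.

(2)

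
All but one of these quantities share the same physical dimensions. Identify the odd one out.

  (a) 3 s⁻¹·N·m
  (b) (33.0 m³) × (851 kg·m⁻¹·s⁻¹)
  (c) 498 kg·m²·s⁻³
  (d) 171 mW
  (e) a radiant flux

(b)

Work out the base dimensions of each:
  (a) N·m·s⁻¹ = kg·m·s⁻²·m·s⁻¹ = kg·m²·s⁻³
  (b) [m³] · [kg·m⁻¹·s⁻¹] = kg·m²·s⁻¹
  (c) kg·m²·s⁻³
  (d) W = J·s⁻¹ = kg·m²·s⁻³
  (e) [radiant flux] = kg·m²·s⁻³
All reduce to kg·m²·s⁻³ except (b), which is kg·m²·s⁻¹.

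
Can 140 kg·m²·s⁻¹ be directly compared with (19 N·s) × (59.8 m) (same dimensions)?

Yes

Reduce each to base SI dimensions:
  140 kg·m²·s⁻¹:  kg·m²·s⁻¹
  (19 N·s) × (59.8 m):  [kg·m·s⁻¹] · [m] = kg·m²·s⁻¹
Both are kg·m²·s⁻¹, so they have the same dimensions and can be added.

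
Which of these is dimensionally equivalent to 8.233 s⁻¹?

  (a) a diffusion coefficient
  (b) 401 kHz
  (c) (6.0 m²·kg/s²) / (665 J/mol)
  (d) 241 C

Reference: s⁻¹.
Each option:
  (a) [diffusion coefficient] = m²·s⁻¹
  (b) Hz = s⁻¹  ← same
  (c) [kg·m²·s⁻²] / [kg·m²·s⁻²·mol⁻¹] = mol
  (d) C = s·A
Only (b) matches s⁻¹.

(b)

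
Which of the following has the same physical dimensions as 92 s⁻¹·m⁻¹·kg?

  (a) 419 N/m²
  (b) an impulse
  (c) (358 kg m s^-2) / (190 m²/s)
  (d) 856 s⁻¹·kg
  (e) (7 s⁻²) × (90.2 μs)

Reference: kg·m⁻¹·s⁻¹.
Each option:
  (a) N·m⁻² = kg·m·s⁻²·m⁻² = kg·m⁻¹·s⁻²
  (b) [impulse] = kg·m·s⁻¹
  (c) [kg·m·s⁻²] / [m²·s⁻¹] = kg·m⁻¹·s⁻¹  ← same
  (d) kg·s⁻¹
  (e) [s⁻²] · [s] = s⁻¹
Only (c) matches kg·m⁻¹·s⁻¹.

(c)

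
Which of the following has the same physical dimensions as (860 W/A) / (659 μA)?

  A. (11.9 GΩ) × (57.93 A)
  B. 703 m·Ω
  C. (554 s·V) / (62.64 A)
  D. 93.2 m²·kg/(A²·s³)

Reference: [kg·m²·s⁻³·A⁻¹] / [A] = kg·m²·s⁻³·A⁻².
Each option:
  A. [kg·m²·s⁻³·A⁻²] · [A] = kg·m²·s⁻³·A⁻¹
  B. Ω·m = V·A⁻¹·m = kg·m³·s⁻³·A⁻²
  C. [kg·m²·s⁻²·A⁻¹] / [A] = kg·m²·s⁻²·A⁻²
  D. kg·m²·s⁻³·A⁻²  ← same
Only D. matches kg·m²·s⁻³·A⁻².

D.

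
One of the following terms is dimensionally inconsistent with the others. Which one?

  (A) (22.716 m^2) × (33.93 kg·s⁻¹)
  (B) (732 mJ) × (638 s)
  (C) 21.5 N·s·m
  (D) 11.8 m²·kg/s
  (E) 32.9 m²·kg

In SI base units:
  (A) [m²] · [kg·s⁻¹] = kg·m²·s⁻¹
  (B) [kg·m²·s⁻²] · [s] = kg·m²·s⁻¹
  (C) N·m·s = kg·m·s⁻²·m·s = kg·m²·s⁻¹
  (D) kg·m²·s⁻¹
  (E) kg·m²
All reduce to kg·m²·s⁻¹ except (E), which is kg·m².

(E)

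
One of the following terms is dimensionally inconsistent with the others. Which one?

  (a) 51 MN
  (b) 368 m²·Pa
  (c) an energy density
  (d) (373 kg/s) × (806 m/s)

Reduce each to base SI dimensions:
  (a) N = kg·m·s⁻²
  (b) Pa·m² = N·m⁻²·m² = kg·m·s⁻²
  (c) [energy density] = kg·m⁻¹·s⁻²
  (d) [kg·s⁻¹] · [m·s⁻¹] = kg·m·s⁻²
All reduce to kg·m·s⁻² except (c), which is kg·m⁻¹·s⁻².

(c)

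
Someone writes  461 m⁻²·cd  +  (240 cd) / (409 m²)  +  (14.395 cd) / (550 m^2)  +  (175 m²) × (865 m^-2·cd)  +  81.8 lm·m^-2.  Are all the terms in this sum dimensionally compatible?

In SI base units:
  461 m⁻²·cd:  cd·m⁻² = m⁻²·cd
  (240 cd) / (409 m²):  [cd] / [m²] = m⁻²·cd
  (14.395 cd) / (550 m^2):  [cd] / [m²] = m⁻²·cd
  (175 m²) × (865 m^-2·cd):  [m²] · [m⁻²·cd] = cd
  81.8 lm·m^-2:  lm·m⁻² = cd·m⁻² = m⁻²·cd
The terms do not share a single dimension (cd vs m⁻²·cd).

No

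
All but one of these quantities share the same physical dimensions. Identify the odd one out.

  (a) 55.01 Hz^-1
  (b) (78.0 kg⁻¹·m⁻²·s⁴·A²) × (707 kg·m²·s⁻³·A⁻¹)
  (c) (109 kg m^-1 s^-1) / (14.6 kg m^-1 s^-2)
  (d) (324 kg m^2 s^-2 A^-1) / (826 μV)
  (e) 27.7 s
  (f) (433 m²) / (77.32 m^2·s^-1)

(b)

In SI base units:
  (a) Hz⁻¹ = (s⁻¹)⁻¹ = s
  (b) [kg⁻¹·m⁻²·s⁴·A²] · [kg·m²·s⁻³·A⁻¹] = s·A
  (c) [kg·m⁻¹·s⁻¹] / [kg·m⁻¹·s⁻²] = s
  (d) [kg·m²·s⁻²·A⁻¹] / [kg·m²·s⁻³·A⁻¹] = s
  (e) s
  (f) [m²] / [m²·s⁻¹] = s
All reduce to s except (b), which is s·A.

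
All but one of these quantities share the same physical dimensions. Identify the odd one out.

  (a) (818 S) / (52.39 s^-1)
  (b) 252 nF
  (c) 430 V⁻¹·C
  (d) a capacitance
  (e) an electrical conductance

(e)

Work out the base dimensions of each:
  (a) [kg⁻¹·m⁻²·s³·A²] / [s⁻¹] = kg⁻¹·m⁻²·s⁴·A²
  (b) F = C·V⁻¹ = kg⁻¹·m⁻²·s⁴·A²
  (c) C·V⁻¹ = s·A·(J·C⁻¹)⁻¹ = kg⁻¹·m⁻²·s⁴·A²
  (d) [capacitance] = kg⁻¹·m⁻²·s⁴·A²
  (e) [electrical conductance] = kg⁻¹·m⁻²·s³·A²
All reduce to kg⁻¹·m⁻²·s⁴·A² except (e), which is kg⁻¹·m⁻²·s³·A².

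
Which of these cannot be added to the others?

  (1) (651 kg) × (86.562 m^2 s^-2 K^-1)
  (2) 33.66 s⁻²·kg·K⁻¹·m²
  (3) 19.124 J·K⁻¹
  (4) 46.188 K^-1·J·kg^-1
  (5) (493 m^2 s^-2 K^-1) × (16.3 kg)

Dimensions:
  (1) [kg] · [m²·s⁻²·K⁻¹] = kg·m²·s⁻²·K⁻¹
  (2) kg·m²·s⁻²·K⁻¹
  (3) J·K⁻¹ = N·m·K⁻¹ = kg·m²·s⁻²·K⁻¹
  (4) J·kg⁻¹·K⁻¹ = N·m·kg⁻¹·K⁻¹ = m²·s⁻²·K⁻¹
  (5) [m²·s⁻²·K⁻¹] · [kg] = kg·m²·s⁻²·K⁻¹
All reduce to kg·m²·s⁻²·K⁻¹ except (4), which is m²·s⁻²·K⁻¹.

(4)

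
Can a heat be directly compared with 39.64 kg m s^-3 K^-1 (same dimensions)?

No

Reduce each to base SI dimensions:
  a heat:  [heat] = kg·m²·s⁻²
  39.64 kg m s^-3 K^-1:  kg·m·s⁻³·K⁻¹
kg·m²·s⁻² ≠ kg·m·s⁻³·K⁻¹, so they cannot be added.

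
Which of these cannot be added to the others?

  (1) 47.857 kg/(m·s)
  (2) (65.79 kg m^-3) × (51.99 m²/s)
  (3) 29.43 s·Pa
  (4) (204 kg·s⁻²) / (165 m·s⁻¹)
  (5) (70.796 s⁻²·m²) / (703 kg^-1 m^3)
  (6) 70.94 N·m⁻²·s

Dimensions:
  (1) kg·m⁻¹·s⁻¹
  (2) [kg·m⁻³] · [m²·s⁻¹] = kg·m⁻¹·s⁻¹
  (3) Pa·s = N·m⁻²·s = kg·m⁻¹·s⁻¹
  (4) [kg·s⁻²] / [m·s⁻¹] = kg·m⁻¹·s⁻¹
  (5) [m²·s⁻²] / [kg⁻¹·m³] = kg·m⁻¹·s⁻²
  (6) N·s·m⁻² = kg·m·s⁻²·s·m⁻² = kg·m⁻¹·s⁻¹
All reduce to kg·m⁻¹·s⁻¹ except (5), which is kg·m⁻¹·s⁻².

(5)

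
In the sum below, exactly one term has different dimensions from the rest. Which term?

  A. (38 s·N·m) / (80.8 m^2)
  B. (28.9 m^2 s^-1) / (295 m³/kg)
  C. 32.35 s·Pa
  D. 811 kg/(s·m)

A.

In SI base units:
  A. [kg·m²·s⁻¹] / [m²] = kg·s⁻¹
  B. [m²·s⁻¹] / [kg⁻¹·m³] = kg·m⁻¹·s⁻¹
  C. Pa·s = N·m⁻²·s = kg·m⁻¹·s⁻¹
  D. kg·m⁻¹·s⁻¹
All reduce to kg·m⁻¹·s⁻¹ except A., which is kg·s⁻¹.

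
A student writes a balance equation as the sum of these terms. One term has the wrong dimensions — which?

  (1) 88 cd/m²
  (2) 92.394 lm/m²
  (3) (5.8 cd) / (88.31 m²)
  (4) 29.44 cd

Reduce each to base SI dimensions:
  (1) cd·m⁻² = m⁻²·cd
  (2) lm·m⁻² = cd·m⁻² = m⁻²·cd
  (3) [cd] / [m²] = m⁻²·cd
  (4) cd
All reduce to m⁻²·cd except (4), which is cd.

(4)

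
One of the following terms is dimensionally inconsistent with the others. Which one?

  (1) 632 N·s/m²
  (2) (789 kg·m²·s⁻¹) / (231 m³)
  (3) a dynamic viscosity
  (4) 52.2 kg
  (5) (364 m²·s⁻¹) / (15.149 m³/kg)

(4)

Reduce each to base SI dimensions:
  (1) N·s·m⁻² = kg·m·s⁻²·s·m⁻² = kg·m⁻¹·s⁻¹
  (2) [kg·m²·s⁻¹] / [m³] = kg·m⁻¹·s⁻¹
  (3) [dynamic viscosity] = kg·m⁻¹·s⁻¹
  (4) kg
  (5) [m²·s⁻¹] / [kg⁻¹·m³] = kg·m⁻¹·s⁻¹
All reduce to kg·m⁻¹·s⁻¹ except (4), which is kg.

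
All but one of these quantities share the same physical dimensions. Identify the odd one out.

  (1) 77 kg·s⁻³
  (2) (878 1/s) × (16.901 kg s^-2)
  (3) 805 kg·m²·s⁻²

(3)

Work out the base dimensions of each:
  (1) kg·s⁻³
  (2) [s⁻¹] · [kg·s⁻²] = kg·s⁻³
  (3) kg·m²·s⁻²
All reduce to kg·s⁻³ except (3), which is kg·m²·s⁻².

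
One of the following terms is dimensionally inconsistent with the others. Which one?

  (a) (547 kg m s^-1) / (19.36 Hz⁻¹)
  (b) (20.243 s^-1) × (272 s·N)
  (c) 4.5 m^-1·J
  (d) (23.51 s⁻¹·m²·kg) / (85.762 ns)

(d)

Work out the base dimensions of each:
  (a) [kg·m·s⁻¹] / [s] = kg·m·s⁻²
  (b) [s⁻¹] · [kg·m·s⁻¹] = kg·m·s⁻²
  (c) J·m⁻¹ = N·m·m⁻¹ = kg·m·s⁻²
  (d) [kg·m²·s⁻¹] / [s] = kg·m²·s⁻²
All reduce to kg·m·s⁻² except (d), which is kg·m²·s⁻².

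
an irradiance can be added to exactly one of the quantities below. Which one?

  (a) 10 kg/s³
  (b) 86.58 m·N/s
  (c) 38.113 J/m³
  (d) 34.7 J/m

Reference: [irradiance] = kg·s⁻³.
Each option:
  (a) kg·s⁻³  ← same
  (b) N·m·s⁻¹ = kg·m·s⁻²·m·s⁻¹ = kg·m²·s⁻³
  (c) J·m⁻³ = N·m·m⁻³ = kg·m⁻¹·s⁻²
  (d) J·m⁻¹ = N·m·m⁻¹ = kg·m·s⁻²
Only (a) matches kg·s⁻³.

(a)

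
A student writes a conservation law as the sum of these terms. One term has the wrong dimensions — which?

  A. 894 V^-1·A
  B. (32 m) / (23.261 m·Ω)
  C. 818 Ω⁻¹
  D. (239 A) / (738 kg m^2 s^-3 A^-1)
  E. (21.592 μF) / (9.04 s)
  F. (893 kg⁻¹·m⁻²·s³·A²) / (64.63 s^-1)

In SI base units:
  A. A·V⁻¹ = A·(J·C⁻¹)⁻¹ = kg⁻¹·m⁻²·s³·A²
  B. [m] / [kg·m³·s⁻³·A⁻²] = kg⁻¹·m⁻²·s³·A²
  C. Ω⁻¹ = (V·A⁻¹)⁻¹ = kg⁻¹·m⁻²·s³·A²
  D. [A] / [kg·m²·s⁻³·A⁻¹] = kg⁻¹·m⁻²·s³·A²
  E. [kg⁻¹·m⁻²·s⁴·A²] / [s] = kg⁻¹·m⁻²·s³·A²
  F. [kg⁻¹·m⁻²·s³·A²] / [s⁻¹] = kg⁻¹·m⁻²·s⁴·A²
All reduce to kg⁻¹·m⁻²·s³·A² except F., which is kg⁻¹·m⁻²·s⁴·A².

F.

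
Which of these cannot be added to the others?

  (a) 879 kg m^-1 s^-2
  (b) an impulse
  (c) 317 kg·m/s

(a)

Expand each in SI base units:
  (a) kg·m⁻¹·s⁻²
  (b) [impulse] = kg·m·s⁻¹
  (c) kg·m·s⁻¹
All reduce to kg·m·s⁻¹ except (a), which is kg·m⁻¹·s⁻².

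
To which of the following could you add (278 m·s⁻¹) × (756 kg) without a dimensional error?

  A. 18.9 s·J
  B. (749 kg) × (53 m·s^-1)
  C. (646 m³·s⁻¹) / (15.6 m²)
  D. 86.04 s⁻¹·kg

B.

Reference: [m·s⁻¹] · [kg] = kg·m·s⁻¹.
Each option:
  A. J·s = N·m·s = kg·m²·s⁻¹
  B. [kg] · [m·s⁻¹] = kg·m·s⁻¹  ← same
  C. [m³·s⁻¹] / [m²] = m·s⁻¹
  D. kg·s⁻¹
Only B. matches kg·m·s⁻¹.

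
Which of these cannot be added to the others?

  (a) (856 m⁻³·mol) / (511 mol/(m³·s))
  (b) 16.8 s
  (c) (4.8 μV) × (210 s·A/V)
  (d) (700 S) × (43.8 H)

(c)

Reduce each to base SI dimensions:
  (a) [m⁻³·mol] / [m⁻³·s⁻¹·mol] = s
  (b) s
  (c) [kg·m²·s⁻³·A⁻¹] · [kg⁻¹·m⁻²·s⁴·A²] = s·A
  (d) [kg⁻¹·m⁻²·s³·A²] · [kg·m²·s⁻²·A⁻²] = s
All reduce to s except (c), which is s·A.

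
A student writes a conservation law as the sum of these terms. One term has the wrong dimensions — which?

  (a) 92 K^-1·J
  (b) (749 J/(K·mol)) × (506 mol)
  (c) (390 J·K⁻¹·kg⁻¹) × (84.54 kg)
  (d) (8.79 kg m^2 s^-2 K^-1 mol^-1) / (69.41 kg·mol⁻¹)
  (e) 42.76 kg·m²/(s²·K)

Reduce each to base SI dimensions:
  (a) J·K⁻¹ = N·m·K⁻¹ = kg·m²·s⁻²·K⁻¹
  (b) [kg·m²·s⁻²·K⁻¹·mol⁻¹] · [mol] = kg·m²·s⁻²·K⁻¹
  (c) [m²·s⁻²·K⁻¹] · [kg] = kg·m²·s⁻²·K⁻¹
  (d) [kg·m²·s⁻²·K⁻¹·mol⁻¹] / [kg·mol⁻¹] = m²·s⁻²·K⁻¹
  (e) kg·m²·s⁻²·K⁻¹
All reduce to kg·m²·s⁻²·K⁻¹ except (d), which is m²·s⁻²·K⁻¹.

(d)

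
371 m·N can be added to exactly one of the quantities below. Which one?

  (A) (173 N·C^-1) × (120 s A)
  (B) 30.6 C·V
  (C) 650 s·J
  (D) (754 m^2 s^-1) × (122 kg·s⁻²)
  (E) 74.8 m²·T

Reference: N·m = kg·m·s⁻²·m = kg·m²·s⁻².
Each option:
  (A) [kg·m·s⁻³·A⁻¹] · [s·A] = kg·m·s⁻²
  (B) C·V = s·A·J·C⁻¹ = kg·m²·s⁻²  ← same
  (C) J·s = N·m·s = kg·m²·s⁻¹
  (D) [m²·s⁻¹] · [kg·s⁻²] = kg·m²·s⁻³
  (E) T·m² = Wb·m⁻²·m² = kg·m²·s⁻²·A⁻¹
Only (B) matches kg·m²·s⁻².

(B)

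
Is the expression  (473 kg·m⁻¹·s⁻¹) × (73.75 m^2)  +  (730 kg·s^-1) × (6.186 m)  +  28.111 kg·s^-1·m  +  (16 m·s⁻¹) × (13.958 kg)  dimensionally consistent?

Work out the base dimensions of each:
  (473 kg·m⁻¹·s⁻¹) × (73.75 m^2):  [kg·m⁻¹·s⁻¹] · [m²] = kg·m·s⁻¹
  (730 kg·s^-1) × (6.186 m):  [kg·s⁻¹] · [m] = kg·m·s⁻¹
  28.111 kg·s^-1·m:  kg·m·s⁻¹
  (16 m·s⁻¹) × (13.958 kg):  [m·s⁻¹] · [kg] = kg·m·s⁻¹
Every term reduces to kg·m·s⁻¹.

Yes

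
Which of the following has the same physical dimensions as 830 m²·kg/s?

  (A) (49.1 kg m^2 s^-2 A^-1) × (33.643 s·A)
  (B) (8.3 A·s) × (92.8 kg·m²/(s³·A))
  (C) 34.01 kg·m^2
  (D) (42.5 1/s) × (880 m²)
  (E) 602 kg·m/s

Reference: kg·m²·s⁻¹.
Each option:
  (A) [kg·m²·s⁻²·A⁻¹] · [s·A] = kg·m²·s⁻¹  ← same
  (B) [s·A] · [kg·m²·s⁻³·A⁻¹] = kg·m²·s⁻²
  (C) kg·m²
  (D) [s⁻¹] · [m²] = m²·s⁻¹
  (E) kg·m·s⁻¹
Only (A) matches kg·m²·s⁻¹.

(A)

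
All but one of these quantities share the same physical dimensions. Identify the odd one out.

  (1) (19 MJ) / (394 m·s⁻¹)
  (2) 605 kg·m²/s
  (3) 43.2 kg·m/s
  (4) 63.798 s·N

Work out the base dimensions of each:
  (1) [kg·m²·s⁻²] / [m·s⁻¹] = kg·m·s⁻¹
  (2) kg·m²·s⁻¹
  (3) kg·m·s⁻¹
  (4) N·s = kg·m·s⁻²·s = kg·m·s⁻¹
All reduce to kg·m·s⁻¹ except (2), which is kg·m²·s⁻¹.

(2)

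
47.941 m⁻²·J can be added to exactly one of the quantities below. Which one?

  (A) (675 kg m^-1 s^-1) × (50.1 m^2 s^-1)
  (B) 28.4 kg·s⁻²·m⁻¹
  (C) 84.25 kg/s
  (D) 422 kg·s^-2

(D)

Reference: J·m⁻² = N·m·m⁻² = kg·s⁻².
Each option:
  (A) [kg·m⁻¹·s⁻¹] · [m²·s⁻¹] = kg·m·s⁻²
  (B) kg·m⁻¹·s⁻²
  (C) kg·s⁻¹
  (D) kg·s⁻²  ← same
Only (D) matches kg·s⁻².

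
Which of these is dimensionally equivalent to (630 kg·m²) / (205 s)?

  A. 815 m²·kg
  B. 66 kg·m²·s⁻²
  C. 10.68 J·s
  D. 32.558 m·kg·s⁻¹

Reference: [kg·m²] / [s] = kg·m²·s⁻¹.
Each option:
  A. kg·m²
  B. kg·m²·s⁻²
  C. J·s = N·m·s = kg·m²·s⁻¹  ← same
  D. kg·m·s⁻¹
Only C. matches kg·m²·s⁻¹.

C.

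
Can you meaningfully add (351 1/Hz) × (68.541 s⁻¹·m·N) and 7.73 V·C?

Yes

Dimensions:
  (351 1/Hz) × (68.541 s⁻¹·m·N):  [s] · [kg·m²·s⁻³] = kg·m²·s⁻²
  7.73 V·C:  C·V = s·A·J·C⁻¹ = kg·m²·s⁻²
Both are kg·m²·s⁻², so they have the same dimensions and can be added.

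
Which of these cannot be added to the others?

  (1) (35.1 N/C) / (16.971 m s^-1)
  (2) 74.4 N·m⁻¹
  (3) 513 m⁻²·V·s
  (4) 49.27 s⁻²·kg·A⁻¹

(2)

In SI base units:
  (1) [kg·m·s⁻³·A⁻¹] / [m·s⁻¹] = kg·s⁻²·A⁻¹
  (2) N·m⁻¹ = kg·m·s⁻²·m⁻¹ = kg·s⁻²
  (3) V·s·m⁻² = J·C⁻¹·s·m⁻² = kg·s⁻²·A⁻¹
  (4) kg·s⁻²·A⁻¹
All reduce to kg·s⁻²·A⁻¹ except (2), which is kg·s⁻².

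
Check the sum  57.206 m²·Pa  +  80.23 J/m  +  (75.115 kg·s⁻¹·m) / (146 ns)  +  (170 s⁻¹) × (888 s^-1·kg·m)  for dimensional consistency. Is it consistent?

Yes

Expand each in SI base units:
  57.206 m²·Pa:  Pa·m² = N·m⁻²·m² = kg·m·s⁻²
  80.23 J/m:  J·m⁻¹ = N·m·m⁻¹ = kg·m·s⁻²
  (75.115 kg·s⁻¹·m) / (146 ns):  [kg·m·s⁻¹] / [s] = kg·m·s⁻²
  (170 s⁻¹) × (888 s^-1·kg·m):  [s⁻¹] · [kg·m·s⁻¹] = kg·m·s⁻²
Every term reduces to kg·m·s⁻².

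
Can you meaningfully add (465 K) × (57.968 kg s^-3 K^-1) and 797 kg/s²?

Dimensions:
  (465 K) × (57.968 kg s^-3 K^-1):  [K] · [kg·s⁻³·K⁻¹] = kg·s⁻³
  797 kg/s²:  kg·s⁻²
kg·s⁻³ ≠ kg·s⁻², so they cannot be added.

No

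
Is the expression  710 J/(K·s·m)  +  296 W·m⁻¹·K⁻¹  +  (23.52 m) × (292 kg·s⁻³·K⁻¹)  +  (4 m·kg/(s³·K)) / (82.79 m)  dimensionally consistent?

Expand each in SI base units:
  710 J/(K·s·m):  J·s⁻¹·m⁻¹·K⁻¹ = N·m·s⁻¹·m⁻¹·K⁻¹ = kg·m·s⁻³·K⁻¹
  296 W·m⁻¹·K⁻¹:  W·m⁻¹·K⁻¹ = J·s⁻¹·m⁻¹·K⁻¹ = kg·m·s⁻³·K⁻¹
  (23.52 m) × (292 kg·s⁻³·K⁻¹):  [m] · [kg·s⁻³·K⁻¹] = kg·m·s⁻³·K⁻¹
  (4 m·kg/(s³·K)) / (82.79 m):  [kg·m·s⁻³·K⁻¹] / [m] = kg·s⁻³·K⁻¹
The terms do not share a single dimension (kg·m·s⁻³·K⁻¹ vs kg·s⁻³·K⁻¹).

No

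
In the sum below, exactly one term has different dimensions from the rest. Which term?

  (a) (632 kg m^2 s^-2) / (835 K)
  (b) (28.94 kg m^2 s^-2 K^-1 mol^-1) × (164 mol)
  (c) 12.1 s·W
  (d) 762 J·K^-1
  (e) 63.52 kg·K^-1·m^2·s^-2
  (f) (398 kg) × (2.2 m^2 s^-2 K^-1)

Work out the base dimensions of each:
  (a) [kg·m²·s⁻²] / [K] = kg·m²·s⁻²·K⁻¹
  (b) [kg·m²·s⁻²·K⁻¹·mol⁻¹] · [mol] = kg·m²·s⁻²·K⁻¹
  (c) W·s = J·s⁻¹·s = kg·m²·s⁻²
  (d) J·K⁻¹ = N·m·K⁻¹ = kg·m²·s⁻²·K⁻¹
  (e) kg·m²·s⁻²·K⁻¹
  (f) [kg] · [m²·s⁻²·K⁻¹] = kg·m²·s⁻²·K⁻¹
All reduce to kg·m²·s⁻²·K⁻¹ except (c), which is kg·m²·s⁻².

(c)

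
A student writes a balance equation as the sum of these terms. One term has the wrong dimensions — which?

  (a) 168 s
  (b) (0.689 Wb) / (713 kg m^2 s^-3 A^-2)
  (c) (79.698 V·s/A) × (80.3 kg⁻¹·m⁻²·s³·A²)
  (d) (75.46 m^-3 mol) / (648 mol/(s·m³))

(b)

Work out the base dimensions of each:
  (a) s
  (b) [kg·m²·s⁻²·A⁻¹] / [kg·m²·s⁻³·A⁻²] = s·A
  (c) [kg·m²·s⁻²·A⁻²] · [kg⁻¹·m⁻²·s³·A²] = s
  (d) [m⁻³·mol] / [m⁻³·s⁻¹·mol] = s
All reduce to s except (b), which is s·A.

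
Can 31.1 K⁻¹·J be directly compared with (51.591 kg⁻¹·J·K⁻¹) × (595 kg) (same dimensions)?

Yes

In SI base units:
  31.1 K⁻¹·J:  J·K⁻¹ = N·m·K⁻¹ = kg·m²·s⁻²·K⁻¹
  (51.591 kg⁻¹·J·K⁻¹) × (595 kg):  [m²·s⁻²·K⁻¹] · [kg] = kg·m²·s⁻²·K⁻¹
Both are kg·m²·s⁻²·K⁻¹, so they have the same dimensions and can be added.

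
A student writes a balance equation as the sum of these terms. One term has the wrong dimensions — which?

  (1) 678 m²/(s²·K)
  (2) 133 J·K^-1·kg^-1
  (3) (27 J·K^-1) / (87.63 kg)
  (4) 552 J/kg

Work out the base dimensions of each:
  (1) m²·s⁻²·K⁻¹
  (2) J·kg⁻¹·K⁻¹ = N·m·kg⁻¹·K⁻¹ = m²·s⁻²·K⁻¹
  (3) [kg·m²·s⁻²·K⁻¹] / [kg] = m²·s⁻²·K⁻¹
  (4) J·kg⁻¹ = N·m·kg⁻¹ = m²·s⁻²
All reduce to m²·s⁻²·K⁻¹ except (4), which is m²·s⁻².

(4)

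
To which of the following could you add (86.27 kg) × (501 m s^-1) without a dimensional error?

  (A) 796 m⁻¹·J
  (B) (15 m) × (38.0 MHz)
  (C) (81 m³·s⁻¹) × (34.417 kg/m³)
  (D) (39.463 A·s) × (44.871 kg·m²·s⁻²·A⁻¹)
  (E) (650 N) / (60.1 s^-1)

Reference: [kg] · [m·s⁻¹] = kg·m·s⁻¹.
Each option:
  (A) J·m⁻¹ = N·m·m⁻¹ = kg·m·s⁻²
  (B) [m] · [s⁻¹] = m·s⁻¹
  (C) [m³·s⁻¹] · [kg·m⁻³] = kg·s⁻¹
  (D) [s·A] · [kg·m²·s⁻²·A⁻¹] = kg·m²·s⁻¹
  (E) [kg·m·s⁻²] / [s⁻¹] = kg·m·s⁻¹  ← same
Only (E) matches kg·m·s⁻¹.

(E)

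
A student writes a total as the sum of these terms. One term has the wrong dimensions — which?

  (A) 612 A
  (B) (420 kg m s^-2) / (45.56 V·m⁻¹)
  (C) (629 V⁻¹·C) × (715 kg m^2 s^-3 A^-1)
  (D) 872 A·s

In SI base units:
  (A) A
  (B) [kg·m·s⁻²] / [kg·m·s⁻³·A⁻¹] = s·A
  (C) [kg⁻¹·m⁻²·s⁴·A²] · [kg·m²·s⁻³·A⁻¹] = s·A
  (D) A·s = s·A
All reduce to s·A except (A), which is A.

(A)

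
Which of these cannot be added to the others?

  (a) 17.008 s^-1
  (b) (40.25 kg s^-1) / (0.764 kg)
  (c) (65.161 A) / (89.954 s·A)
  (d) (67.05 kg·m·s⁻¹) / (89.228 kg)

In SI base units:
  (a) s⁻¹
  (b) [kg·s⁻¹] / [kg] = s⁻¹
  (c) [A] / [s·A] = s⁻¹
  (d) [kg·m·s⁻¹] / [kg] = m·s⁻¹
All reduce to s⁻¹ except (d), which is m·s⁻¹.

(d)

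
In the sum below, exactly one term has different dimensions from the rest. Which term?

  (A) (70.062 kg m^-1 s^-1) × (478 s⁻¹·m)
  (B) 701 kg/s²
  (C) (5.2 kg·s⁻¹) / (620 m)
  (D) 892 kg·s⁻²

Reduce each to base SI dimensions:
  (A) [kg·m⁻¹·s⁻¹] · [m·s⁻¹] = kg·s⁻²
  (B) kg·s⁻²
  (C) [kg·s⁻¹] / [m] = kg·m⁻¹·s⁻¹
  (D) kg·s⁻²
All reduce to kg·s⁻² except (C), which is kg·m⁻¹·s⁻¹.

(C)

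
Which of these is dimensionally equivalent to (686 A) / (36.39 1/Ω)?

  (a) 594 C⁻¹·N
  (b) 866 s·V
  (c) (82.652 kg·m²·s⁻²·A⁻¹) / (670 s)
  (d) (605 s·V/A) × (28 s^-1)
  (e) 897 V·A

(c)

Reference: [A] / [kg⁻¹·m⁻²·s³·A²] = kg·m²·s⁻³·A⁻¹.
Each option:
  (a) N·C⁻¹ = kg·m·s⁻²·(s·A)⁻¹ = kg·m·s⁻³·A⁻¹
  (b) V·s = J·C⁻¹·s = kg·m²·s⁻²·A⁻¹
  (c) [kg·m²·s⁻²·A⁻¹] / [s] = kg·m²·s⁻³·A⁻¹  ← same
  (d) [kg·m²·s⁻²·A⁻²] · [s⁻¹] = kg·m²·s⁻³·A⁻²
  (e) V·A = J·C⁻¹·A = kg·m²·s⁻³
Only (c) matches kg·m²·s⁻³·A⁻¹.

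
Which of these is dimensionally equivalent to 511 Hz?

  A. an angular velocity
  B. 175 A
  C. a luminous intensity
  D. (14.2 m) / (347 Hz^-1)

A.

Reference: Hz = s⁻¹.
Each option:
  A. [angular velocity] = s⁻¹  ← same
  B. A
  C. [luminous intensity] = cd
  D. [m] / [s] = m·s⁻¹
Only A. matches s⁻¹.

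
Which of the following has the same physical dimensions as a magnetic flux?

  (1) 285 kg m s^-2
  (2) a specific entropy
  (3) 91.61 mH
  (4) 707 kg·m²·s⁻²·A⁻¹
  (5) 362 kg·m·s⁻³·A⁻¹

Reference: [magnetic flux] = kg·m²·s⁻²·A⁻¹.
Each option:
  (1) kg·m·s⁻²
  (2) [specific entropy] = m²·s⁻²·K⁻¹
  (3) H = V·s·A⁻¹ = kg·m²·s⁻²·A⁻²
  (4) kg·m²·s⁻²·A⁻¹  ← same
  (5) kg·m·s⁻³·A⁻¹
Only (4) matches kg·m²·s⁻²·A⁻¹.

(4)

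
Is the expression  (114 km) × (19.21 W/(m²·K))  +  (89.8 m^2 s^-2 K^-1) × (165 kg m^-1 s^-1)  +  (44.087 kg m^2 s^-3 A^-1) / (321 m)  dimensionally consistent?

No

Work out the base dimensions of each:
  (114 km) × (19.21 W/(m²·K)):  [m] · [kg·s⁻³·K⁻¹] = kg·m·s⁻³·K⁻¹
  (89.8 m^2 s^-2 K^-1) × (165 kg m^-1 s^-1):  [m²·s⁻²·K⁻¹] · [kg·m⁻¹·s⁻¹] = kg·m·s⁻³·K⁻¹
  (44.087 kg m^2 s^-3 A^-1) / (321 m):  [kg·m²·s⁻³·A⁻¹] / [m] = kg·m·s⁻³·A⁻¹
The terms do not share a single dimension (kg·m·s⁻³·A⁻¹ vs kg·m·s⁻³·K⁻¹).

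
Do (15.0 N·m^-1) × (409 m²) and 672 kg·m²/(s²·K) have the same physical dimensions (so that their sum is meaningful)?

Work out the base dimensions of each:
  (15.0 N·m^-1) × (409 m²):  [kg·s⁻²] · [m²] = kg·m²·s⁻²
  672 kg·m²/(s²·K):  kg·m²·s⁻²·K⁻¹
kg·m²·s⁻² ≠ kg·m²·s⁻²·K⁻¹, so they cannot be added.

No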